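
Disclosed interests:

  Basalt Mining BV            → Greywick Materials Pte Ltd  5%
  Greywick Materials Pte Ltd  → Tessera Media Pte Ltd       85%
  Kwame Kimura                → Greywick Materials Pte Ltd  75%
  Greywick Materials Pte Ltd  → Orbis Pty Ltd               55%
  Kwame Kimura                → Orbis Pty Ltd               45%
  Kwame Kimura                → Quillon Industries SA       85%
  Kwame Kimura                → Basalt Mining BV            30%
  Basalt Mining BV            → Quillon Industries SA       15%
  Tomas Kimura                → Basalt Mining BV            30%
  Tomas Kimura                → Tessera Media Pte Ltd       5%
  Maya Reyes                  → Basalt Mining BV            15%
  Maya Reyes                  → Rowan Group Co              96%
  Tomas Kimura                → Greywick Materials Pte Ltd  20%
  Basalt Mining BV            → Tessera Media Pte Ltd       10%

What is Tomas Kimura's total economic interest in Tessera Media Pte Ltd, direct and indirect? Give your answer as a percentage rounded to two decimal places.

26.28%

Tomas reaches Tessera along 4 paths.
Via Basalt: 30% × 10% = 3%.
Direct stake: 5% = 5%.
Via Basalt → Greywick: 30% × 5% × 85% = 1.275%.
Via Greywick: 20% × 85% = 17%.
Total: 3% + 5% + 1.275% + 17% = 26.275%.
Rounded: 26.28%.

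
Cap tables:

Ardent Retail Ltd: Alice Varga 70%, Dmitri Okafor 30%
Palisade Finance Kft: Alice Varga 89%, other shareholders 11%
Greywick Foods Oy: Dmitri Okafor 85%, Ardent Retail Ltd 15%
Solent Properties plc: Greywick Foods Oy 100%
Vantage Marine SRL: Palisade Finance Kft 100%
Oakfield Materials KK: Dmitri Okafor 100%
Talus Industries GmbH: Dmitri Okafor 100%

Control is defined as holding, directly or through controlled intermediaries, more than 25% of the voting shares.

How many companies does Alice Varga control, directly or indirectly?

Alice holds 70% of Ardent, so Alice controls Ardent.
Alice holds 89% of Palisade, so Alice controls Palisade.
Palisade holds 100% of Vantage, so Alice controls Vantage.
No other company's threshold is met.
Alice controls 3 companies.

3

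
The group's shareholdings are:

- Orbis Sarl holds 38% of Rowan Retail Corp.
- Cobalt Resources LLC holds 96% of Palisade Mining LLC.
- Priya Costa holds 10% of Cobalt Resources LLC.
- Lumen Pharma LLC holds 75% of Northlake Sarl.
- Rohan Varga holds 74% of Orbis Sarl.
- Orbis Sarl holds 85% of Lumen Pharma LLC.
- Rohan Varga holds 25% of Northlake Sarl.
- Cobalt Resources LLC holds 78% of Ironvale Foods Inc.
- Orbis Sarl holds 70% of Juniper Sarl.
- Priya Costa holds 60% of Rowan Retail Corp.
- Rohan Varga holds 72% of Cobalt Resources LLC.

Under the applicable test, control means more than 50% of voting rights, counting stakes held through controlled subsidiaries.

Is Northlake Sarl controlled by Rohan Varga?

Yes

Rohan holds 74% of Orbis, so Rohan controls Orbis.
Orbis holds 85% of Lumen, so Rohan controls Lumen.
Rohan and Lumen together hold 25% + 75% = 100% of Northlake, so Rohan controls Northlake.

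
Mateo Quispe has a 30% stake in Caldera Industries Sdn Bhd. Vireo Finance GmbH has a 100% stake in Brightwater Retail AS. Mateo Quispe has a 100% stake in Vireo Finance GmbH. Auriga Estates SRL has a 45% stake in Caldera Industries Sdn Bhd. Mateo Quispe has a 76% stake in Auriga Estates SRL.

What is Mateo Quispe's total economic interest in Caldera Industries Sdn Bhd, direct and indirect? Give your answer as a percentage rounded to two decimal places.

Mateo reaches Caldera along 2 paths.
Via Auriga: 76% × 45% = 34.2%.
Direct stake: 30% = 30%.
Total: 34.2% + 30% = 64.2%.
Rounded: 64.20%.

64.20%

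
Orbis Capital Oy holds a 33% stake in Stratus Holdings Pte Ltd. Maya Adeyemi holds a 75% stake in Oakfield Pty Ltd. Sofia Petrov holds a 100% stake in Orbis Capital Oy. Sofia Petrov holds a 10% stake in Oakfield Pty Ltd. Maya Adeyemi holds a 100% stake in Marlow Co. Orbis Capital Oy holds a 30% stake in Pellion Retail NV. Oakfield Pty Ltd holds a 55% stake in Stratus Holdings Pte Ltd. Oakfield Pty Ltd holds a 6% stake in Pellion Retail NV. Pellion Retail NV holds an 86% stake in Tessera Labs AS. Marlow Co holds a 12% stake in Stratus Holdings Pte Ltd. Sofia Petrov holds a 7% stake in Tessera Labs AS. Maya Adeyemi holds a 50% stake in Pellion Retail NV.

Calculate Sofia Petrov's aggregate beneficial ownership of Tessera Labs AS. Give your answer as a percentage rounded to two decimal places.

Sofia reaches Tessera along 3 paths.
Via Orbis → Pellion: 100% × 30% × 86% = 25.8%.
Via Oakfield → Pellion: 10% × 6% × 86% = 0.516%.
Direct stake: 7% = 7%.
Total: 25.8% + 0.516% + 7% = 33.316%.
Rounded: 33.32%.

33.32%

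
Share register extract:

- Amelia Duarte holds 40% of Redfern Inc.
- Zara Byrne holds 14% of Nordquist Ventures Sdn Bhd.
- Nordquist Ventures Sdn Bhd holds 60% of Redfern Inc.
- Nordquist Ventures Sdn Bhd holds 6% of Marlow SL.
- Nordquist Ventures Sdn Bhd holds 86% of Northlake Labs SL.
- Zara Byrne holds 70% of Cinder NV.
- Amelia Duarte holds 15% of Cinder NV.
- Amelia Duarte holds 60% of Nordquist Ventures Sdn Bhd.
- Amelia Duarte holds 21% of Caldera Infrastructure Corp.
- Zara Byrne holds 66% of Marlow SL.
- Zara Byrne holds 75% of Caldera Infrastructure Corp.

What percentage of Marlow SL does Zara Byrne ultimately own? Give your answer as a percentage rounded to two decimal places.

66.84%

Zara reaches Marlow along 2 paths.
Direct stake: 66% = 66%.
Via Nordquist: 14% × 6% = 0.84%.
Total: 66% + 0.84% = 66.84%.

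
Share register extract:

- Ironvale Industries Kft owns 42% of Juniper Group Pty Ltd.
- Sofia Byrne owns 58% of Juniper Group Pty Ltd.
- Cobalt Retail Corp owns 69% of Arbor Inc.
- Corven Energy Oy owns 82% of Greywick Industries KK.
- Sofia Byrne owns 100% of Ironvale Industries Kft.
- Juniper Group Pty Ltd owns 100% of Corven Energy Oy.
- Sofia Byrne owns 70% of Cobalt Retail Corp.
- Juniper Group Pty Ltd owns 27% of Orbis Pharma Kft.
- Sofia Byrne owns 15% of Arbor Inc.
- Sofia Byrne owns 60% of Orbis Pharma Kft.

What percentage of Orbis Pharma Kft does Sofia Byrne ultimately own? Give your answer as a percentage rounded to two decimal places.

Sofia reaches Orbis along 3 paths.
Via Ironvale → Juniper: 100% × 42% × 27% = 11.34%.
Via Juniper: 58% × 27% = 15.66%.
Direct stake: 60% = 60%.
Total: 11.34% + 15.66% + 60% = 87%.
Rounded: 87.00%.

87.00%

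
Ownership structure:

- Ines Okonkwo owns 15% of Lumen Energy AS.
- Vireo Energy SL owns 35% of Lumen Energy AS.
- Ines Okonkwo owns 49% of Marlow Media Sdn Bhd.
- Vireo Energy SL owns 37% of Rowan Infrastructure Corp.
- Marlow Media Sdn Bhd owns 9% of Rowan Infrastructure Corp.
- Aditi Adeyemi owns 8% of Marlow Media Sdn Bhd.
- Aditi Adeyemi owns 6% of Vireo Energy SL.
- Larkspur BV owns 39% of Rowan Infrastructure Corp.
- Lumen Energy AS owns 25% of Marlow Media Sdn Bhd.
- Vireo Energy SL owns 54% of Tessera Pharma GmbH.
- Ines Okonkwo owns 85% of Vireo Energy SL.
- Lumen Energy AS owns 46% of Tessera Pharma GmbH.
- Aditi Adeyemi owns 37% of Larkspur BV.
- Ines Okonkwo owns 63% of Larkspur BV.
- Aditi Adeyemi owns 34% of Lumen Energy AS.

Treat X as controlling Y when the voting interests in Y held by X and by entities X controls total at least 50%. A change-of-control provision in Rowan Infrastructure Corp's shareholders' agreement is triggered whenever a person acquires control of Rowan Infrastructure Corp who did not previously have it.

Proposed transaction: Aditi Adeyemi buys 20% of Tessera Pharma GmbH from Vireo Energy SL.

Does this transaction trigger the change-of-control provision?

The purchase adds only to Aditi's holdings (Vireo's stake shrinks), so Aditi is the only person who could newly come to control Rowan.
Aditi's largest direct stake is 37% in Larkspur, which does not meet the threshold, so Aditi controls no company.
Neither Aditi nor any entity Aditi controls holds any voting interest in Rowan.
So before the transaction, Aditi does not control Rowan.
After the purchase, Aditi holds 20% of Tessera directly, and Vireo's stake falls to 34%.
Aditi's side now holds 20% of Tessera, not ≥ 50%, so Aditi still does not control Tessera.
After the transaction, neither Aditi nor any entity Aditi controls holds a voting interest in Rowan, so Aditi still does not control it.
No new person acquires control, so the clause is not triggered.

No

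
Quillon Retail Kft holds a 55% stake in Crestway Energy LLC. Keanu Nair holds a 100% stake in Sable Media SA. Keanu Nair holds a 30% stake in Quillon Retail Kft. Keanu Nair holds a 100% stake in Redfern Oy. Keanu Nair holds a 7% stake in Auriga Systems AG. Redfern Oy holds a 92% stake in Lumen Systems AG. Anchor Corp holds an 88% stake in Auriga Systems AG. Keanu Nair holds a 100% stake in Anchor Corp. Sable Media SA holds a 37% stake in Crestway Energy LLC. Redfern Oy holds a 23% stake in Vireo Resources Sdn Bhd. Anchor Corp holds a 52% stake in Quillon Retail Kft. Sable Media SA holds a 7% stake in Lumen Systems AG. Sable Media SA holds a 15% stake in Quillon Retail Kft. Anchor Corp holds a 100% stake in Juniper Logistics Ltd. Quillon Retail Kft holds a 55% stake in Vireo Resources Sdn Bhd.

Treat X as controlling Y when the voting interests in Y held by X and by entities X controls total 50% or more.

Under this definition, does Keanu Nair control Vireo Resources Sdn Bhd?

Keanu holds 100% of Sable, so Keanu controls Sable.
Keanu holds 100% of Anchor, so Keanu controls Anchor.
Anchor and Sable and Keanu together hold 52% + 15% + 30% = 97% of Quillon, so Keanu controls Quillon.
Keanu holds 100% of Redfern, so Keanu controls Redfern.
Redfern and Quillon together hold 23% + 55% = 78% of Vireo, so Keanu controls Vireo.

Yes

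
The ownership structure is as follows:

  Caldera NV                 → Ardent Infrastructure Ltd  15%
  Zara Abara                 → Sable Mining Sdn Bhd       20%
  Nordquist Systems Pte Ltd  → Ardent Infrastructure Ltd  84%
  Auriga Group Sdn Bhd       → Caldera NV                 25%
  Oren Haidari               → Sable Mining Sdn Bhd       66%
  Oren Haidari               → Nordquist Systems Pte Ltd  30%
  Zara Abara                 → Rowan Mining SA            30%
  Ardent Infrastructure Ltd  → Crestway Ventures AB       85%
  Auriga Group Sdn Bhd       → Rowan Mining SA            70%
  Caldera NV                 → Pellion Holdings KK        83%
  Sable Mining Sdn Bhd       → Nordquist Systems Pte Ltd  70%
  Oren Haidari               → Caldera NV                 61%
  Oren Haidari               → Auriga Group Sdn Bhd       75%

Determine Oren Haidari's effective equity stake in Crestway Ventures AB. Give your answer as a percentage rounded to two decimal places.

Oren reaches Crestway along 4 paths.
Via Sable → Nordquist → Ardent: 66% × 70% × 84% × 85% = 32.9868%.
Via Nordquist → Ardent: 30% × 84% × 85% = 21.42%.
Via Caldera → Ardent: 61% × 15% × 85% = 7.7775%.
Via Auriga → Caldera → Ardent: 75% × 25% × 15% × 85% = 2.390625%.
Total: 32.9868% + 21.42% + 7.7775% + 2.390625% = 64.574925%.
Rounded: 64.57%.

64.57%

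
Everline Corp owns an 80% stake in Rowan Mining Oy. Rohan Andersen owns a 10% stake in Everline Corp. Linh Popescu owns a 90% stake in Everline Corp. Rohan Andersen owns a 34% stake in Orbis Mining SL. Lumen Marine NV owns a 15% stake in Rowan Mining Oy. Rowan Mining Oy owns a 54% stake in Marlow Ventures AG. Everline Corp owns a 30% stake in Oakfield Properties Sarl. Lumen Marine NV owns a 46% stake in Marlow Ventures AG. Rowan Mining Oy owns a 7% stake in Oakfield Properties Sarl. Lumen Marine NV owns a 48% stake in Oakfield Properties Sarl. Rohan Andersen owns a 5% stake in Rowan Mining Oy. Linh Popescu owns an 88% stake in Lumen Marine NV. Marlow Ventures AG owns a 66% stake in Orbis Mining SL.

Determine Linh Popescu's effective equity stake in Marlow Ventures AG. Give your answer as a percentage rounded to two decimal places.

Linh reaches Marlow along 3 paths.
Via Lumen: 88% × 46% = 40.48%.
Via Everline → Rowan: 90% × 80% × 54% = 38.88%.
Via Lumen → Rowan: 88% × 15% × 54% = 7.128%.
Total: 40.48% + 38.88% + 7.128% = 86.488%.
Rounded: 86.49%.

86.49%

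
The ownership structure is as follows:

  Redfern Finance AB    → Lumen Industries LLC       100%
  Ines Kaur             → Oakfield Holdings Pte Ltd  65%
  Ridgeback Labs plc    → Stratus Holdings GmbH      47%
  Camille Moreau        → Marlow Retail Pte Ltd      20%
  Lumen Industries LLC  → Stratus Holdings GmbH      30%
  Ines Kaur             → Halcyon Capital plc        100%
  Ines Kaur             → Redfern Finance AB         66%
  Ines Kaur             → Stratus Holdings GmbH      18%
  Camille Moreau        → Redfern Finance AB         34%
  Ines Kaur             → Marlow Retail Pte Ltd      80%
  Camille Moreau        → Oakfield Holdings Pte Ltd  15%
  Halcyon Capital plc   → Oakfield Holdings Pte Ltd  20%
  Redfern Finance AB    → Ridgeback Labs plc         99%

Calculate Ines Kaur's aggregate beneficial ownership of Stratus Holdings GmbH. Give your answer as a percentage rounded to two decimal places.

68.51%

Ines reaches Stratus along 3 paths.
Direct stake: 18% = 18%.
Via Redfern → Ridgeback: 66% × 99% × 47% = 30.7098%.
Via Redfern → Lumen: 66% × 100% × 30% = 19.8%.
Total: 18% + 30.7098% + 19.8% = 68.5098%.
Rounded: 68.51%.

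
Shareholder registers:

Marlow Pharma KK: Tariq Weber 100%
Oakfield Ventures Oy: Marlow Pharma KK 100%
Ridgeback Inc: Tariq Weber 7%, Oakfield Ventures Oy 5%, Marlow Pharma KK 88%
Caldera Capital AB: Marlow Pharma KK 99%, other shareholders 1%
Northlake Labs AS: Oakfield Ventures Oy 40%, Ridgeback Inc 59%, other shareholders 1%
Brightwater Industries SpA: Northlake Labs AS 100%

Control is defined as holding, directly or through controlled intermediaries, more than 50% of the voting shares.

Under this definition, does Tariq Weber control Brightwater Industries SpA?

Tariq holds 100% of Marlow, so Tariq controls Marlow.
Marlow holds 100% of Oakfield, so Tariq controls Oakfield.
Tariq and Oakfield and Marlow together hold 7% + 5% + 88% = 100% of Ridgeback, so Tariq controls Ridgeback.
Oakfield and Ridgeback together hold 40% + 59% = 99% of Northlake, so Tariq controls Northlake.
Northlake holds 100% of Brightwater, so Tariq controls Brightwater.

Yes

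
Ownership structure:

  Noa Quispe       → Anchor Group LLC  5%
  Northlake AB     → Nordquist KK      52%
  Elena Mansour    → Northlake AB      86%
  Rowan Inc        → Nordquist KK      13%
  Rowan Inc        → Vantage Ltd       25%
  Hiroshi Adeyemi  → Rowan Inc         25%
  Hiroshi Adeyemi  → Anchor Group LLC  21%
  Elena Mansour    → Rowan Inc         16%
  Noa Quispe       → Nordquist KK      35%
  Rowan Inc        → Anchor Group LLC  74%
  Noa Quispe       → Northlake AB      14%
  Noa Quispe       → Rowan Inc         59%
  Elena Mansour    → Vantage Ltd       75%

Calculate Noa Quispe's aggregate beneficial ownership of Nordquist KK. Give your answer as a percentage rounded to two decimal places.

Noa reaches Nordquist along 3 paths.
Via Rowan: 59% × 13% = 7.67%.
Via Northlake: 14% × 52% = 7.28%.
Direct stake: 35% = 35%.
Total: 7.67% + 7.28% + 35% = 49.95%.

49.95%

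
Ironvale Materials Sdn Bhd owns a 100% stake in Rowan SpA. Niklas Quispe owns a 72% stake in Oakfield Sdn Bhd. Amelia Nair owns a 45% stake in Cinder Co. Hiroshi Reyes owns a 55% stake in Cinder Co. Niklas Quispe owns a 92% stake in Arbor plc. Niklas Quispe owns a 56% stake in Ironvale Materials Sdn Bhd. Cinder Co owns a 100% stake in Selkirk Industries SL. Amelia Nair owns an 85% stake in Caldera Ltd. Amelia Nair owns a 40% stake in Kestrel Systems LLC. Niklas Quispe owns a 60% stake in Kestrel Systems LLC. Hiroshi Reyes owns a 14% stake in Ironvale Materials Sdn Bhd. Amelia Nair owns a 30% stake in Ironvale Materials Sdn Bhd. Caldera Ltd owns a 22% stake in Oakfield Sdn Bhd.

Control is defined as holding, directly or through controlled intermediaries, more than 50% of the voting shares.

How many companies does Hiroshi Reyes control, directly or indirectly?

2

Hiroshi holds 55% of Cinder, so Hiroshi controls Cinder.
Cinder holds 100% of Selkirk, so Hiroshi controls Selkirk.
No other company's threshold is met.
Hiroshi controls 2 companies.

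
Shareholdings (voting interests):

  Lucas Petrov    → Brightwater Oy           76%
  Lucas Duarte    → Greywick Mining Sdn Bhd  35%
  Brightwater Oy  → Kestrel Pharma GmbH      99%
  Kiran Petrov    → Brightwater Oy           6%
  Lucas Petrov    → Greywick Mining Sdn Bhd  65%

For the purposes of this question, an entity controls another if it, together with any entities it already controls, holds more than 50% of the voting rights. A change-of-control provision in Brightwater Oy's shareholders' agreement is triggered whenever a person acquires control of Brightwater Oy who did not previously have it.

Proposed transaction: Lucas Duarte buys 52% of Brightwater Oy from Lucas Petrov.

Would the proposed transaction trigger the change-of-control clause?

Yes

The purchase adds only to Lucas Duarte's holdings (Lucas Petrov's stake shrinks), so Lucas Duarte is the only person who could newly come to control Brightwater.
Lucas Duarte's largest direct stake is 35% in Greywick, which does not meet the threshold, so Lucas Duarte controls no company.
Neither Lucas Duarte nor any entity Lucas Duarte controls holds any voting interest in Brightwater.
So before the transaction, Lucas Duarte does not control Brightwater.
After the purchase, Lucas Duarte holds 52% of Brightwater directly, and Lucas Petrov's stake falls to 24%.
Lucas Duarte holds 52% of Brightwater, so Lucas Duarte controls Brightwater.
Lucas Duarte did not control Brightwater before and does after, so the clause is triggered.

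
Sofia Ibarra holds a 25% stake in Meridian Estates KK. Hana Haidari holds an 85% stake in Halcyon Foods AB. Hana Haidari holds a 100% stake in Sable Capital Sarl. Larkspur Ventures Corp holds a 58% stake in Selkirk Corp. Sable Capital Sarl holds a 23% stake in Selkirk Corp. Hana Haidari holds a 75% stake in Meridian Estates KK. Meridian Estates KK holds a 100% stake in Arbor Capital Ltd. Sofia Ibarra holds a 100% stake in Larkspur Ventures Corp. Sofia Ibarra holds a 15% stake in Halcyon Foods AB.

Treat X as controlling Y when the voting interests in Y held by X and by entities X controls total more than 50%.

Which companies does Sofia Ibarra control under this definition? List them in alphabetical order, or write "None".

Sofia holds 100% of Larkspur, so Sofia controls Larkspur.
Larkspur holds 58% of Selkirk, so Sofia controls Selkirk.
No other company's threshold is met.

Larkspur Ventures Corp, Selkirk Corp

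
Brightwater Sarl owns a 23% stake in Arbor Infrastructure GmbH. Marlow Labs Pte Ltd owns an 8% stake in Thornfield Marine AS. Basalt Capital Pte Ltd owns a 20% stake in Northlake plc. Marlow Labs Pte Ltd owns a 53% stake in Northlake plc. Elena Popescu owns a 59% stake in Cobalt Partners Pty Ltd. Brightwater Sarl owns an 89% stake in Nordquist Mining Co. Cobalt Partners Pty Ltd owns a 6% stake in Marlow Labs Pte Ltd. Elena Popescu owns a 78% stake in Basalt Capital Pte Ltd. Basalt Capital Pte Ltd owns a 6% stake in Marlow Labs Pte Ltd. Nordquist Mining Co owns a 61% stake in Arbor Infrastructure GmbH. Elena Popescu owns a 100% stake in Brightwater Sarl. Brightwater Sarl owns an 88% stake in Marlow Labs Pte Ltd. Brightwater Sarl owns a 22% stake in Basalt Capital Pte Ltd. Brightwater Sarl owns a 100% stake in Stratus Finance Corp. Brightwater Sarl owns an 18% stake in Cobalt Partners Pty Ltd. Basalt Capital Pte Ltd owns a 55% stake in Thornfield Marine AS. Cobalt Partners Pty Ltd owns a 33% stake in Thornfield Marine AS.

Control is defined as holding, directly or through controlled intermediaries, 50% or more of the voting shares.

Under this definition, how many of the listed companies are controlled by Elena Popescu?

Elena holds 100% of Brightwater, so Elena controls Brightwater.
Elena and Brightwater together hold 59% + 18% = 77% of Cobalt, so Elena controls Cobalt.
Elena and Brightwater together hold 78% + 22% = 100% of Basalt, so Elena controls Basalt.
Brightwater holds 89% of Nordquist, so Elena controls Nordquist.
Basalt and Brightwater and Cobalt together hold 6% + 88% + 6% = 100% of Marlow, so Elena controls Marlow.
Brightwater and Nordquist together hold 23% + 61% = 84% of Arbor, so Elena controls Arbor.
Marlow and Basalt and Cobalt together hold 8% + 55% + 33% = 96% of Thornfield, so Elena controls Thornfield.
Brightwater holds 100% of Stratus, so Elena controls Stratus.
Basalt and Marlow together hold 20% + 53% = 73% of Northlake, so Elena controls Northlake.
Elena controls 9 companies.

9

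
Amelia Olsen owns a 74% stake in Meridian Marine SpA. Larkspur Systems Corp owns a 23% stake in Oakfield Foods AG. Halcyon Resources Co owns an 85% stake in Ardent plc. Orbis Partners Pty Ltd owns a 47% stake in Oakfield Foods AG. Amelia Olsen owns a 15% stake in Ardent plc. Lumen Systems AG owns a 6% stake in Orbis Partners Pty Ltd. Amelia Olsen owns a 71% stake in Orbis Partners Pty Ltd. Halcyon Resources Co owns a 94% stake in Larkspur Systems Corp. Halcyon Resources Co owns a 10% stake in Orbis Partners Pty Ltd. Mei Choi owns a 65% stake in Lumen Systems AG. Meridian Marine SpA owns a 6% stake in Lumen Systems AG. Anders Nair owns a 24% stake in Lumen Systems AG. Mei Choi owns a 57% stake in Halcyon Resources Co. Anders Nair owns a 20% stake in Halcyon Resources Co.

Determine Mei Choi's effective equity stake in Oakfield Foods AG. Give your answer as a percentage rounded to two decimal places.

Mei reaches Oakfield along 3 paths.
Via Lumen → Orbis: 65% × 6% × 47% = 1.833%.
Via Halcyon → Orbis: 57% × 10% × 47% = 2.679%.
Via Halcyon → Larkspur: 57% × 94% × 23% = 12.3234%.
Total: 1.833% + 2.679% + 12.3234% = 16.8354%.
Rounded: 16.84%.

16.84%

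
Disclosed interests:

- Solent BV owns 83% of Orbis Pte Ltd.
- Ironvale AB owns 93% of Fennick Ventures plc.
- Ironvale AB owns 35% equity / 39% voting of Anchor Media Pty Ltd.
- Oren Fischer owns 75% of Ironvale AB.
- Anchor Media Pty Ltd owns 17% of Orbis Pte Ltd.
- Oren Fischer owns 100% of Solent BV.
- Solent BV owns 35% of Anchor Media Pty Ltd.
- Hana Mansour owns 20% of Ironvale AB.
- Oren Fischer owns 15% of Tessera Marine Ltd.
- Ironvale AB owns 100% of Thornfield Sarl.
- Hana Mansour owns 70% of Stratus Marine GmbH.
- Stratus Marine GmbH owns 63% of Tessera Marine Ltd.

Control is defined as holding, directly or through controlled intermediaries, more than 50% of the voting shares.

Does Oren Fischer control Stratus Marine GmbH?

No

Oren holds 75% of Ironvale, so Oren controls Ironvale.
Oren holds 100% of Solent, so Oren controls Solent.
Solent and Ironvale together hold 35% + 39% = 74% of Anchor, so Oren controls Anchor.
Solent and Anchor together hold 83% + 17% = 100% of Orbis, so Oren controls Orbis.
Ironvale holds 93% of Fennick, so Oren controls Fennick.
Ironvale holds 100% of Thornfield, so Oren controls Thornfield.
Neither Oren nor any entity Oren controls holds any voting interest in Stratus.
So Oren does not control Stratus.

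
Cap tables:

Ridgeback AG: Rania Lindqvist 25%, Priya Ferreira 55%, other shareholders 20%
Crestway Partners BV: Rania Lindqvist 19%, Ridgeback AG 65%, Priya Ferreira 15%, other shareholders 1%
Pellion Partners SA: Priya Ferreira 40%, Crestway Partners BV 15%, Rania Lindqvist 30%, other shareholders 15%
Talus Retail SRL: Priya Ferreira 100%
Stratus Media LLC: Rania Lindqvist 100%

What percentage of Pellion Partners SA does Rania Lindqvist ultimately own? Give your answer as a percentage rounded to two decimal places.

35.29%

Rania reaches Pellion along 3 paths.
Via Crestway: 19% × 15% = 2.85%.
Via Ridgeback → Crestway: 25% × 65% × 15% = 2.4375%.
Direct stake: 30% = 30%.
Total: 2.85% + 2.4375% + 30% = 35.2875%.
Rounded: 35.29%.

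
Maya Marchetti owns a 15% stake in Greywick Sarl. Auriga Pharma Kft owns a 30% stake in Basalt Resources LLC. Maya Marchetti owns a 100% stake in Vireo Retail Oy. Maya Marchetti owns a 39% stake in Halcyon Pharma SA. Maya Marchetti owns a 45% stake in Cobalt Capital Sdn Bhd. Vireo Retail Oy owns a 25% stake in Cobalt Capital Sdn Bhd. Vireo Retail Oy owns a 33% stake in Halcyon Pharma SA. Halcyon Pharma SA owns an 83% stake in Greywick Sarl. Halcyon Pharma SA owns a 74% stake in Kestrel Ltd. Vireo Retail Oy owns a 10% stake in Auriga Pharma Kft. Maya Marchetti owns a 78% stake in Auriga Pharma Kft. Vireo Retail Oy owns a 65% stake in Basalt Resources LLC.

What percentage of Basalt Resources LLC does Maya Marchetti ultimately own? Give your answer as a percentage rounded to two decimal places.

Maya reaches Basalt along 3 paths.
Via Auriga: 78% × 30% = 23.4%.
Via Vireo → Auriga: 100% × 10% × 30% = 3%.
Via Vireo: 100% × 65% = 65%.
Total: 23.4% + 3% + 65% = 91.4%.
Rounded: 91.40%.

91.40%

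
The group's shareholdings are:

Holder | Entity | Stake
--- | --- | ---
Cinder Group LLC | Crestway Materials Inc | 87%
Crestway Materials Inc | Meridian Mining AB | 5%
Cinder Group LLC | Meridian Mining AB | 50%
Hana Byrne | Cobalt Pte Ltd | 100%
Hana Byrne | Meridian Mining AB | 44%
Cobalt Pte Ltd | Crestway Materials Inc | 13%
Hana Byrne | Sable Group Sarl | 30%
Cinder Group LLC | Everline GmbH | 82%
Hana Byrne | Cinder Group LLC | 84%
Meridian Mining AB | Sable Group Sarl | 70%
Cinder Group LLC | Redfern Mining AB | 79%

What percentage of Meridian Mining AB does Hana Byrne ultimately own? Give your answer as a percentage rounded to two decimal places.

Hana reaches Meridian along 4 paths.
Via Cinder: 84% × 50% = 42%.
Direct stake: 44% = 44%.
Via Cobalt → Crestway: 100% × 13% × 5% = 0.65%.
Via Cinder → Crestway: 84% × 87% × 5% = 3.654%.
Total: 42% + 44% + 0.65% + 3.654% = 90.304%.
Rounded: 90.30%.

90.30%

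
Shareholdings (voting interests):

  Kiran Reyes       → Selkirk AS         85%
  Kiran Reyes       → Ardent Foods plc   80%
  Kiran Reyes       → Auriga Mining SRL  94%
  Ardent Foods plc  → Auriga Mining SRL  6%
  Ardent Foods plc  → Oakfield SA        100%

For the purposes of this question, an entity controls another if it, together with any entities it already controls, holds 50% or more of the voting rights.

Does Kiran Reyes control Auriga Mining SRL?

Kiran holds 80% of Ardent, so Kiran controls Ardent.
Kiran and Ardent together hold 94% + 6% = 100% of Auriga, so Kiran controls Auriga.

Yes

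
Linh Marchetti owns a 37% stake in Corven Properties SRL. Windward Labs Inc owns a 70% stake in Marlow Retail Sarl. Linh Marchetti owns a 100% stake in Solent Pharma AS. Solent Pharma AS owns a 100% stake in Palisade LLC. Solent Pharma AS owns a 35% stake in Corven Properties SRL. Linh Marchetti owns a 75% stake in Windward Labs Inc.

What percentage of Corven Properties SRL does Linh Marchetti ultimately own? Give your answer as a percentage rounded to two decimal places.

Linh reaches Corven along 2 paths.
Via Solent: 100% × 35% = 35%.
Direct stake: 37% = 37%.
Total: 35% + 37% = 72%.
Rounded: 72.00%.

72.00%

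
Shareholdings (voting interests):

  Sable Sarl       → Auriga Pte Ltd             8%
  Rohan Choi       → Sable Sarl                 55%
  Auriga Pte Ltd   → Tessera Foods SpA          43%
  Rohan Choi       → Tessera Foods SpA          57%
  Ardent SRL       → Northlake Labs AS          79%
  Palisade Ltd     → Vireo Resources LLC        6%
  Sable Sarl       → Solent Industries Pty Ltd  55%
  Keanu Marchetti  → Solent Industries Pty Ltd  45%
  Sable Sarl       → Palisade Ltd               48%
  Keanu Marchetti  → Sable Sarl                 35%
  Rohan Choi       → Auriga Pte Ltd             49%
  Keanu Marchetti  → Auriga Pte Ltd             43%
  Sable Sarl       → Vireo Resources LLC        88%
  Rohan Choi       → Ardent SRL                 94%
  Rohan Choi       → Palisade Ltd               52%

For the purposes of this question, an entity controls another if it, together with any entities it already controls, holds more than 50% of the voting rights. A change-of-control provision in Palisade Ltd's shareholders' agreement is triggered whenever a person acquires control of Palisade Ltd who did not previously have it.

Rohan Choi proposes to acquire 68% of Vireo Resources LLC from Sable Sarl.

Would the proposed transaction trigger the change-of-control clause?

No

The purchase adds only to Rohan's holdings (Sable's stake shrinks), so Rohan is the only person who could newly come to control Palisade.
Rohan holds 55% of Sable, so Rohan controls Sable.
Rohan and Sable together hold 52% + 48% = 100% of Palisade, so Rohan controls Palisade.
So Rohan already controls Palisade before the transaction.
After the purchase, Rohan holds 68% of Vireo directly, and Sable's stake falls to 20%.
Rohan controlled Palisade already, so this is not a new person acquiring control; every other person's position is unchanged or reduced.
No new person acquires control, so the clause is not triggered.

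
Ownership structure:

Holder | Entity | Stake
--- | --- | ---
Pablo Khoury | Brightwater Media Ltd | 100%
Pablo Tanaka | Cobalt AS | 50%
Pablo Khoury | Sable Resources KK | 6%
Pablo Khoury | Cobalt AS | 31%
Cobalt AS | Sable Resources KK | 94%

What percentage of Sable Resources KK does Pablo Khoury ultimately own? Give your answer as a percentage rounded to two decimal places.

35.14%

Pablo Khoury reaches Sable along 2 paths.
Via Cobalt: 31% × 94% = 29.14%.
Direct stake: 6% = 6%.
Total: 29.14% + 6% = 35.14%.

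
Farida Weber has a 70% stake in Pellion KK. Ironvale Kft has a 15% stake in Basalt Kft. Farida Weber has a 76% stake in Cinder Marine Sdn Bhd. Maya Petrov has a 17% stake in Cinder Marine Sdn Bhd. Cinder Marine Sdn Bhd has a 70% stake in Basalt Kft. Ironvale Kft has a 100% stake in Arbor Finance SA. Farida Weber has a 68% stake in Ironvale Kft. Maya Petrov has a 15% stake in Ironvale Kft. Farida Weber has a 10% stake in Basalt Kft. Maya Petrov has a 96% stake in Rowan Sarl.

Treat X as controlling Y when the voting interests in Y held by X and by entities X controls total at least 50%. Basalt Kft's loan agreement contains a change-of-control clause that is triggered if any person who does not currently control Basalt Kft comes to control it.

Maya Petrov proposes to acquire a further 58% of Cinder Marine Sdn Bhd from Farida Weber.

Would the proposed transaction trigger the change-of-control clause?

Yes

The purchase adds only to Maya's holdings (Farida's stake shrinks), so Maya is the only person who could newly come to control Basalt.
Maya holds 96% of Rowan, so Maya controls Rowan.
Neither Maya nor any entity Maya controls holds any voting interest in Basalt.
So before the transaction, Maya does not control Basalt.
After the purchase, Maya's direct stake in Cinder rises to 17% + 58% = 75%, and Farida's stake falls to 18%.
Maya holds 75% of Cinder, so Maya controls Cinder.
Cinder holds 70% of Basalt, so Maya controls Basalt.
Maya did not control Basalt before and does after, so the clause is triggered.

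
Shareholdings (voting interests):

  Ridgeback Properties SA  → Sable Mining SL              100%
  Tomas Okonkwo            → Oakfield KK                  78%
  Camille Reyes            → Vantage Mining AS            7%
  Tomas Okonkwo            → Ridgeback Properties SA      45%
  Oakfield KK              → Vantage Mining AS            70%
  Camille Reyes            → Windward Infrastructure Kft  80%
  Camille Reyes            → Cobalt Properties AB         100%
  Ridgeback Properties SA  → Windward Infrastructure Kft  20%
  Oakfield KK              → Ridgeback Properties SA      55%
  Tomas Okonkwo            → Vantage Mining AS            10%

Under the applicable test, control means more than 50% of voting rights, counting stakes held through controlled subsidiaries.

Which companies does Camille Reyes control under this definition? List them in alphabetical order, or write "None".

Cobalt Properties AB, Windward Infrastructure Kft

Camille holds 100% of Cobalt, so Camille controls Cobalt.
Camille holds 80% of Windward, so Camille controls Windward.
No other company's threshold is met.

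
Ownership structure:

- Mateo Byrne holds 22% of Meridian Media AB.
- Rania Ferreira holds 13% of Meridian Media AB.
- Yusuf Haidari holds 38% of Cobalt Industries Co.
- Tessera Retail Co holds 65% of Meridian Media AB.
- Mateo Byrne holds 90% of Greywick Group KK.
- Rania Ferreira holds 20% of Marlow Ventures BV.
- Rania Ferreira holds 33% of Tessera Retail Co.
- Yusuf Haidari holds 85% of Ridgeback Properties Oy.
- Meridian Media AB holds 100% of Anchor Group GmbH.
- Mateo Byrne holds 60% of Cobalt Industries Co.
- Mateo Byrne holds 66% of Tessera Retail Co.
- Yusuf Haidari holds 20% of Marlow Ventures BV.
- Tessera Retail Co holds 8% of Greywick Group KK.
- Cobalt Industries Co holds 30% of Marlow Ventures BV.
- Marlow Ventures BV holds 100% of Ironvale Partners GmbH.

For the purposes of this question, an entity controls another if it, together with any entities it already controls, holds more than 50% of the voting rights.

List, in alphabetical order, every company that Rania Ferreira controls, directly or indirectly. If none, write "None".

Rania's largest direct stake is 33% in Tessera, which does not meet the threshold.

None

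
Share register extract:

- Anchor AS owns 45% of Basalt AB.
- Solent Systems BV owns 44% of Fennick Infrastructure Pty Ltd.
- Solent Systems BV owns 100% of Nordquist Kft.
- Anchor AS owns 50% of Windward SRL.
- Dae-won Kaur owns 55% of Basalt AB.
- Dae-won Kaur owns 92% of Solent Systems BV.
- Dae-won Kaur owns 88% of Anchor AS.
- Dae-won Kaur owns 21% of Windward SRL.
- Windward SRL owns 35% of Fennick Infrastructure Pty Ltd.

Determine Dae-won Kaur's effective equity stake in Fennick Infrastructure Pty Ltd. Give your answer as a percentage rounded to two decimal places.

63.23%

Dae-won reaches Fennick along 3 paths.
Via Anchor → Windward: 88% × 50% × 35% = 15.4%.
Via Windward: 21% × 35% = 7.35%.
Via Solent: 92% × 44% = 40.48%.
Total: 15.4% + 7.35% + 40.48% = 63.23%.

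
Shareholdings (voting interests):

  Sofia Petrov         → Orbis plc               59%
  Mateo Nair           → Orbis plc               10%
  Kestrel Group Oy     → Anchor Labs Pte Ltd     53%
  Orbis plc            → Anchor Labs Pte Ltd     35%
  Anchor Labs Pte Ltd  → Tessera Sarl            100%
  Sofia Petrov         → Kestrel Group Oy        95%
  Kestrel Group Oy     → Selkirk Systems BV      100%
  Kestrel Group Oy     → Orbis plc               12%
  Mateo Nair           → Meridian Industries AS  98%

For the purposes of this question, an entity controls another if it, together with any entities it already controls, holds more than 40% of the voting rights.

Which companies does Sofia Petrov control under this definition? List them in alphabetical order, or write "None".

Anchor Labs Pte Ltd, Kestrel Group Oy, Orbis plc, Selkirk Systems BV, Tessera Sarl

Sofia holds 95% of Kestrel, so Sofia controls Kestrel.
Kestrel and Sofia together hold 12% + 59% = 71% of Orbis, so Sofia controls Orbis.
Kestrel holds 100% of Selkirk, so Sofia controls Selkirk.
Kestrel and Orbis together hold 53% + 35% = 88% of Anchor, so Sofia controls Anchor.
Anchor holds 100% of Tessera, so Sofia controls Tessera.
No other company's threshold is met.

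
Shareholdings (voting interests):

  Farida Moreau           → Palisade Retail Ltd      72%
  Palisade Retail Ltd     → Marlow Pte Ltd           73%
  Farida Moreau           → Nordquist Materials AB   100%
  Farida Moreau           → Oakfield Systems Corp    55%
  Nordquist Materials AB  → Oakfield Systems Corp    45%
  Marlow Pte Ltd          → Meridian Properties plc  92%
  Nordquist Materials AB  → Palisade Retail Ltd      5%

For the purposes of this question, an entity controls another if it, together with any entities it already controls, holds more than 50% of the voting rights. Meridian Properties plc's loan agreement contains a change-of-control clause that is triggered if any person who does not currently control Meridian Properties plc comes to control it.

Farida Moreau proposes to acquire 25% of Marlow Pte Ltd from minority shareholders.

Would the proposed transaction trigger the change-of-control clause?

No

The purchase changes only Farida's holdings, so Farida is the only person who could newly come to control Meridian.
Farida holds 100% of Nordquist, so Farida controls Nordquist.
Farida and Nordquist together hold 72% + 5% = 77% of Palisade, so Farida controls Palisade.
Palisade holds 73% of Marlow, so Farida controls Marlow.
Marlow holds 92% of Meridian, so Farida controls Meridian.
So Farida already controls Meridian before the transaction.
After the purchase, Farida holds 25% of Marlow directly.
Farida controlled Meridian already, so this is not a new person acquiring control; every other person's position is unchanged or reduced.
No new person acquires control, so the clause is not triggered.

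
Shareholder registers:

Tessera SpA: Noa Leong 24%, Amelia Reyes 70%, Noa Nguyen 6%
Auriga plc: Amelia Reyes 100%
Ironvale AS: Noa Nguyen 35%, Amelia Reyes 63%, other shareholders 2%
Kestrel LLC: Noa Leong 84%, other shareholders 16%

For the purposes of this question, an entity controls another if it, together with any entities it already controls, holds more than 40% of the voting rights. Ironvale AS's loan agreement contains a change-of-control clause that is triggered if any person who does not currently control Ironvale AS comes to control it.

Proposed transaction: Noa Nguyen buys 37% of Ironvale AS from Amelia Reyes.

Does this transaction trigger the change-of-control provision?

Yes

The purchase adds only to Noa Nguyen's holdings (Amelia's stake shrinks), so Noa Nguyen is the only person who could newly come to control Ironvale.
Noa Nguyen's largest direct stake is 35% in Ironvale, which does not meet the threshold, so Noa Nguyen controls no company.
In Ironvale, Noa Nguyen's side holds only 35%, not > 40%.
So before the transaction, Noa Nguyen does not control Ironvale.
After the purchase, Noa Nguyen's direct stake in Ironvale rises to 35% + 37% = 72%, and Amelia's stake falls to 26%.
Noa Nguyen holds 72% of Ironvale, so Noa Nguyen controls Ironvale.
Noa Nguyen did not control Ironvale before and does after, so the clause is triggered.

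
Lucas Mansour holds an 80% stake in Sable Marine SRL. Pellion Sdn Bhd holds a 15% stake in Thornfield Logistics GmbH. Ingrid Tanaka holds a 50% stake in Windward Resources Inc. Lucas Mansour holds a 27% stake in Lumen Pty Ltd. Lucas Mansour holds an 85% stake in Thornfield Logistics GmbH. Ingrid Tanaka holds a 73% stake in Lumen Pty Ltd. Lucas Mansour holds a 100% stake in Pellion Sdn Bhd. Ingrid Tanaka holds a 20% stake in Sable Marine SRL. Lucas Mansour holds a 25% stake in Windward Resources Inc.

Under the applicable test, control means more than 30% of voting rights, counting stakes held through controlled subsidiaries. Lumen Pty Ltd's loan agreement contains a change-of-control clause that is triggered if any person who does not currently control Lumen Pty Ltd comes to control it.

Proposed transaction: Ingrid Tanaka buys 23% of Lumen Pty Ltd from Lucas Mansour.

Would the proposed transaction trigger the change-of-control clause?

The purchase adds only to Ingrid's holdings (Lucas's stake shrinks), so Ingrid is the only person who could newly come to control Lumen.
Ingrid holds 73% of Lumen, so Ingrid controls Lumen.
So Ingrid already controls Lumen before the transaction.
After the purchase, Ingrid's direct stake in Lumen rises to 73% + 23% = 96%, and Lucas's stake falls to 4%.
Ingrid controlled Lumen already, so this is not a new person acquiring control; every other person's position is unchanged or reduced.
No new person acquires control, so the clause is not triggered.

No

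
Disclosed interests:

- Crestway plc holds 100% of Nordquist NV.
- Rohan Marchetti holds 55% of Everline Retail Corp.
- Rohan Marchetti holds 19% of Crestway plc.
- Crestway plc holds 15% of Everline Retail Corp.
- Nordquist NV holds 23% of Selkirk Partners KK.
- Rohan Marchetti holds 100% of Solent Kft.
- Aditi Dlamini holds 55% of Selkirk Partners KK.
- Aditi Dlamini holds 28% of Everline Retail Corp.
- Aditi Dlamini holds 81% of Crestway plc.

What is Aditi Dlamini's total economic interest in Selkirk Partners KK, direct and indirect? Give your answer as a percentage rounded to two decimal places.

Aditi reaches Selkirk along 2 paths.
Via Crestway → Nordquist: 81% × 100% × 23% = 18.63%.
Direct stake: 55% = 55%.
Total: 18.63% + 55% = 73.63%.

73.63%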